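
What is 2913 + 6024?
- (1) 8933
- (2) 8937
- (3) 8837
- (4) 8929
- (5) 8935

2913 + 6024 = 8937
2) 8937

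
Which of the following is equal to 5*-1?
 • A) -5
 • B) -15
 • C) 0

5 * -1 = -5
A) -5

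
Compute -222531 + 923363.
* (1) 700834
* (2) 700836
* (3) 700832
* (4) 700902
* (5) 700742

-222531 + 923363 = 700832
3) 700832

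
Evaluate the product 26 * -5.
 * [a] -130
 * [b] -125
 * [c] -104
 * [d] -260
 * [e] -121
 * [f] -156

26 * -5 = -130
a) -130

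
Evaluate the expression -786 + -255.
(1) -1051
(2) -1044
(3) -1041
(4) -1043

-786 + -255 = -1041
3) -1041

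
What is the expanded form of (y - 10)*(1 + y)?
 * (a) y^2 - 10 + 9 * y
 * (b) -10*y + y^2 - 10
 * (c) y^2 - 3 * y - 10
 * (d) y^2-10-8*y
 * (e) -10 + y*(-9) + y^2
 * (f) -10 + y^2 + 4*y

Expanding (y - 10)*(1 + y):
= -10 + y*(-9) + y^2
e) -10 + y*(-9) + y^2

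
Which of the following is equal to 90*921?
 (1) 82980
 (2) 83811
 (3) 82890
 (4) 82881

90 * 921 = 82890
3) 82890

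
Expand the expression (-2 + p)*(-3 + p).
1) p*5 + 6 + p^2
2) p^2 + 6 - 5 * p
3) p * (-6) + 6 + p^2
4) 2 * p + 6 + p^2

Expanding (-2 + p)*(-3 + p):
= p^2 + 6 - 5 * p
2) p^2 + 6 - 5 * p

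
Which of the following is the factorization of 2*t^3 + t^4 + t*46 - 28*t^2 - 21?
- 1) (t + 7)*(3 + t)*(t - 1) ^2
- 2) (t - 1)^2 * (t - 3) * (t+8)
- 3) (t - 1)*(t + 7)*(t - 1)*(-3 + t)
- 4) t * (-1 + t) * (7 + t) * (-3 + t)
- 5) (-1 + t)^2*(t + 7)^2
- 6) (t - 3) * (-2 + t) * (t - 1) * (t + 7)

We need to factor 2*t^3 + t^4 + t*46 - 28*t^2 - 21.
The factored form is (t - 1)*(t + 7)*(t - 1)*(-3 + t).
3) (t - 1)*(t + 7)*(t - 1)*(-3 + t)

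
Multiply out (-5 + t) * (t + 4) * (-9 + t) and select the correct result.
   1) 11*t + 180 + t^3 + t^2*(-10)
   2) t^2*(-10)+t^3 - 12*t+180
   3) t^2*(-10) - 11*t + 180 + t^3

Expanding (-5 + t) * (t + 4) * (-9 + t):
= t^2*(-10) - 11*t + 180 + t^3
3) t^2*(-10) - 11*t + 180 + t^3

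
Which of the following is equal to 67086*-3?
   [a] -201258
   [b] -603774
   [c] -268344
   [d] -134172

67086 * -3 = -201258
a) -201258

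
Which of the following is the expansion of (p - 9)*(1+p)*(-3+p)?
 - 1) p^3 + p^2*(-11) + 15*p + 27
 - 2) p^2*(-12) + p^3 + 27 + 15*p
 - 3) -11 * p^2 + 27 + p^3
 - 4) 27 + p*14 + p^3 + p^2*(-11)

Expanding (p - 9)*(1+p)*(-3+p):
= p^3 + p^2*(-11) + 15*p + 27
1) p^3 + p^2*(-11) + 15*p + 27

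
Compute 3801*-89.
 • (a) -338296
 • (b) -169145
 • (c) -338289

3801 * -89 = -338289
c) -338289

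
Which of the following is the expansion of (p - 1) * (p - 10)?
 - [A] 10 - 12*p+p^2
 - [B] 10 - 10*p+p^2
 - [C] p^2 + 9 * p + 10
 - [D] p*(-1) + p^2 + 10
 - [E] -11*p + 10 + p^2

Expanding (p - 1) * (p - 10):
= -11*p + 10 + p^2
E) -11*p + 10 + p^2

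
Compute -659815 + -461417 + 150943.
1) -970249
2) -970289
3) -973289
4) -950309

First: -659815 + -461417 = -1121232
Then: -1121232 + 150943 = -970289
2) -970289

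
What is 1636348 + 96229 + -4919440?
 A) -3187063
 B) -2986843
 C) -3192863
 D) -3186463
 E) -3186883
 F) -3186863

First: 1636348 + 96229 = 1732577
Then: 1732577 + -4919440 = -3186863
F) -3186863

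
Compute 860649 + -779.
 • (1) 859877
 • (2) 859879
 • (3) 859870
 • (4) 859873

860649 + -779 = 859870
3) 859870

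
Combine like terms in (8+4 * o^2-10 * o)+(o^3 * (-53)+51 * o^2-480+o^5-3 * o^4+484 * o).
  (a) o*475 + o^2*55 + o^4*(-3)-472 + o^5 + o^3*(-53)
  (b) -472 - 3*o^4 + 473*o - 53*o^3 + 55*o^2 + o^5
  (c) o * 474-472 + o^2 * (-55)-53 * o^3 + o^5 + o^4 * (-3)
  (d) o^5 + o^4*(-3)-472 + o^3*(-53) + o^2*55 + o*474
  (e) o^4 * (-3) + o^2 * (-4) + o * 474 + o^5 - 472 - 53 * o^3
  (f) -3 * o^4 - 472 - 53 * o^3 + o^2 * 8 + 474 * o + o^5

Adding the polynomials and combining like terms:
(8 + 4*o^2 - 10*o) + (o^3*(-53) + 51*o^2 - 480 + o^5 - 3*o^4 + 484*o)
= o^5 + o^4*(-3)-472 + o^3*(-53) + o^2*55 + o*474
d) o^5 + o^4*(-3)-472 + o^3*(-53) + o^2*55 + o*474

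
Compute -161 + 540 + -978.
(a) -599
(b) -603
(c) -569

First: -161 + 540 = 379
Then: 379 + -978 = -599
a) -599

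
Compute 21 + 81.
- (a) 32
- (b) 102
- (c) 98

21 + 81 = 102
b) 102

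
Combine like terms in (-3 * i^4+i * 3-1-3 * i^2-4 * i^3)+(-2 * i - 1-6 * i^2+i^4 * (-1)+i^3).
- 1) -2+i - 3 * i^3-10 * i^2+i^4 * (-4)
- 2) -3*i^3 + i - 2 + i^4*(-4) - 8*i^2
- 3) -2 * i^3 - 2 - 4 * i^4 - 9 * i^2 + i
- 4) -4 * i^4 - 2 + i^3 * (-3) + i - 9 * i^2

Adding the polynomials and combining like terms:
(-3*i^4 + i*3 - 1 - 3*i^2 - 4*i^3) + (-2*i - 1 - 6*i^2 + i^4*(-1) + i^3)
= -4 * i^4 - 2 + i^3 * (-3) + i - 9 * i^2
4) -4 * i^4 - 2 + i^3 * (-3) + i - 9 * i^2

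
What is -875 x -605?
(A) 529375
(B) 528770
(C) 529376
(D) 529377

-875 * -605 = 529375
A) 529375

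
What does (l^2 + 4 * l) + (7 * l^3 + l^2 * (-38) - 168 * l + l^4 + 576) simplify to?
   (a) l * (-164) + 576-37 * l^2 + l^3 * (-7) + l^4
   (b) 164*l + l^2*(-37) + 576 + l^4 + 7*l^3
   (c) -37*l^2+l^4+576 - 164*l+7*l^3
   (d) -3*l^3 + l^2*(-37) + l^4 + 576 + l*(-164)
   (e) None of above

Adding the polynomials and combining like terms:
(l^2 + 4*l) + (7*l^3 + l^2*(-38) - 168*l + l^4 + 576)
= -37*l^2+l^4+576 - 164*l+7*l^3
c) -37*l^2+l^4+576 - 164*l+7*l^3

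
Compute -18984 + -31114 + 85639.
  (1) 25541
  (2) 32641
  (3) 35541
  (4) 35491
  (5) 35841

First: -18984 + -31114 = -50098
Then: -50098 + 85639 = 35541
3) 35541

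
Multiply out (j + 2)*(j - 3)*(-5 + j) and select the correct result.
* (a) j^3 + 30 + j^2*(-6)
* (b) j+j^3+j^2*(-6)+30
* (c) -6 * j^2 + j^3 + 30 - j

Expanding (j + 2)*(j - 3)*(-5 + j):
= -6 * j^2 + j^3 + 30 - j
c) -6 * j^2 + j^3 + 30 - j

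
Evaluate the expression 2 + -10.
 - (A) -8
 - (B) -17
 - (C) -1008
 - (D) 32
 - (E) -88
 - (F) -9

2 + -10 = -8
A) -8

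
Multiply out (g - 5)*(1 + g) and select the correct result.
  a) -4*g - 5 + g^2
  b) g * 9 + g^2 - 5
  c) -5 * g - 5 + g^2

Expanding (g - 5)*(1 + g):
= -4*g - 5 + g^2
a) -4*g - 5 + g^2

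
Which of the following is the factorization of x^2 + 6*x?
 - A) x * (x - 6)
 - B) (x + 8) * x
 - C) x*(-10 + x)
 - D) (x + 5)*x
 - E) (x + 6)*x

We need to factor x^2 + 6*x.
The factored form is (x + 6)*x.
E) (x + 6)*x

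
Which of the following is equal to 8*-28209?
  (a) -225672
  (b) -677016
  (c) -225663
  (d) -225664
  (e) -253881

8 * -28209 = -225672
a) -225672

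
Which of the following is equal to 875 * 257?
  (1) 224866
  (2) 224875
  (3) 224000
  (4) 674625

875 * 257 = 224875
2) 224875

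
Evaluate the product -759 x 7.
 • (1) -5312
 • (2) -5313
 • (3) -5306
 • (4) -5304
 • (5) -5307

-759 * 7 = -5313
2) -5313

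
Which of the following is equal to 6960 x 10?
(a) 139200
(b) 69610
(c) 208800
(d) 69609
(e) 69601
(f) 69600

6960 * 10 = 69600
f) 69600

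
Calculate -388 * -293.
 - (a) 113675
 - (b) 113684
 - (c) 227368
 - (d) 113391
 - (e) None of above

-388 * -293 = 113684
b) 113684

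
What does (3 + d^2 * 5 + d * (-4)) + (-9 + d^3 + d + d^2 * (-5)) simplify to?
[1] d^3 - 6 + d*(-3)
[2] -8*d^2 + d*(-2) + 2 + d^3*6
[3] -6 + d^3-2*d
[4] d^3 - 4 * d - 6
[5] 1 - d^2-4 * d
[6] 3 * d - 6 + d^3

Adding the polynomials and combining like terms:
(3 + d^2*5 + d*(-4)) + (-9 + d^3 + d + d^2*(-5))
= d^3 - 6 + d*(-3)
1) d^3 - 6 + d*(-3)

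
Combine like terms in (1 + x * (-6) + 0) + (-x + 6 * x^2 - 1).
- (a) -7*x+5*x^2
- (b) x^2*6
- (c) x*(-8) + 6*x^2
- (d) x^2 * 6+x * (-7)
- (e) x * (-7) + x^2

Adding the polynomials and combining like terms:
(1 + x*(-6) + 0) + (-x + 6*x^2 - 1)
= x^2 * 6+x * (-7)
d) x^2 * 6+x * (-7)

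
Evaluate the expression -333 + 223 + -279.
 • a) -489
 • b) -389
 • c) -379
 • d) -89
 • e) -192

First: -333 + 223 = -110
Then: -110 + -279 = -389
b) -389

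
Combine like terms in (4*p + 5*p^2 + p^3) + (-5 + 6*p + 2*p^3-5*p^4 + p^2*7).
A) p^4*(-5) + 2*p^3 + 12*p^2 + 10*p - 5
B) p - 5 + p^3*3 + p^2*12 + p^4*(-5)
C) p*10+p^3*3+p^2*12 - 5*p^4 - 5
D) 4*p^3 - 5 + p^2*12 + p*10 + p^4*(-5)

Adding the polynomials and combining like terms:
(4*p + 5*p^2 + p^3) + (-5 + 6*p + 2*p^3 - 5*p^4 + p^2*7)
= p*10+p^3*3+p^2*12 - 5*p^4 - 5
C) p*10+p^3*3+p^2*12 - 5*p^4 - 5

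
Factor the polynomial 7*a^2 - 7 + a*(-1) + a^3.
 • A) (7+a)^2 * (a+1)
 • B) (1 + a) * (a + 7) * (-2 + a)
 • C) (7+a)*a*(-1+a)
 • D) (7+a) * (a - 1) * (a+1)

We need to factor 7*a^2 - 7 + a*(-1) + a^3.
The factored form is (7+a) * (a - 1) * (a+1).
D) (7+a) * (a - 1) * (a+1)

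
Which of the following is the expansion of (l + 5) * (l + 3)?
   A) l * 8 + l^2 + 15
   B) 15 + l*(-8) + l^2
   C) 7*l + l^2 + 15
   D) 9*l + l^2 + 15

Expanding (l + 5) * (l + 3):
= l * 8 + l^2 + 15
A) l * 8 + l^2 + 15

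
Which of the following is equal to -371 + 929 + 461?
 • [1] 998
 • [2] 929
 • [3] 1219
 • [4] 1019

First: -371 + 929 = 558
Then: 558 + 461 = 1019
4) 1019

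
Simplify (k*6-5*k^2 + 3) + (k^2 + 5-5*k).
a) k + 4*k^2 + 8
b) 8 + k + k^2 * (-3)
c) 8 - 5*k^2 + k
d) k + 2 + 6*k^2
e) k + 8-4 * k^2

Adding the polynomials and combining like terms:
(k*6 - 5*k^2 + 3) + (k^2 + 5 - 5*k)
= k + 8-4 * k^2
e) k + 8-4 * k^2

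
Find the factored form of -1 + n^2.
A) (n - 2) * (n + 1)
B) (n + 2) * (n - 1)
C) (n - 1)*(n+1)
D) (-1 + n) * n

We need to factor -1 + n^2.
The factored form is (n - 1)*(n+1).
C) (n - 1)*(n+1)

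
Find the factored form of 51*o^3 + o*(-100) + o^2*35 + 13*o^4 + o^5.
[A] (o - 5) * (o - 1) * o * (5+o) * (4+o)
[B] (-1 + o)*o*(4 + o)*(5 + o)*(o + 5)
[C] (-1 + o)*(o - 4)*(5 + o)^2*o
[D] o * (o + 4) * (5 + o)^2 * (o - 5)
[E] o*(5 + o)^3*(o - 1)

We need to factor 51*o^3 + o*(-100) + o^2*35 + 13*o^4 + o^5.
The factored form is (-1 + o)*o*(4 + o)*(5 + o)*(o + 5).
B) (-1 + o)*o*(4 + o)*(5 + o)*(o + 5)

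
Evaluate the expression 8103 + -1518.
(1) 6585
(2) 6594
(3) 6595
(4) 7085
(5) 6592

8103 + -1518 = 6585
1) 6585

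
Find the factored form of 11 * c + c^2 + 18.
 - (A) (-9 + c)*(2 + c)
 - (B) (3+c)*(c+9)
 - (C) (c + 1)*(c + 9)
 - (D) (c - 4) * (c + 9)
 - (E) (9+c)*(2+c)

We need to factor 11 * c + c^2 + 18.
The factored form is (9+c)*(2+c).
E) (9+c)*(2+c)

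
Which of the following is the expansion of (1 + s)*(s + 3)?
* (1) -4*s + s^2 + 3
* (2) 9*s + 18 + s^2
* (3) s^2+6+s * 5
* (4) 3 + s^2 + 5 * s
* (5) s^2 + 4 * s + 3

Expanding (1 + s)*(s + 3):
= s^2 + 4 * s + 3
5) s^2 + 4 * s + 3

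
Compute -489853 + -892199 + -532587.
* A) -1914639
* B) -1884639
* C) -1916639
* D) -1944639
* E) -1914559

First: -489853 + -892199 = -1382052
Then: -1382052 + -532587 = -1914639
A) -1914639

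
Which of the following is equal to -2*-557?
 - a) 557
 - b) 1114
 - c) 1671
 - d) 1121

-2 * -557 = 1114
b) 1114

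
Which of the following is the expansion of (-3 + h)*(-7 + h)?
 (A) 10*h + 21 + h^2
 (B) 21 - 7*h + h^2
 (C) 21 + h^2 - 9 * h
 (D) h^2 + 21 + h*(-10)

Expanding (-3 + h)*(-7 + h):
= h^2 + 21 + h*(-10)
D) h^2 + 21 + h*(-10)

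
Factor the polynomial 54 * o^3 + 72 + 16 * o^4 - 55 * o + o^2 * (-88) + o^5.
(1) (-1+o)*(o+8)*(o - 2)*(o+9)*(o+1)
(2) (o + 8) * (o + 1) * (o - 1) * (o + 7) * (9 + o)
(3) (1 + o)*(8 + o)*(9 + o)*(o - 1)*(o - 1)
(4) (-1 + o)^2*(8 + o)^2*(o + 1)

We need to factor 54 * o^3 + 72 + 16 * o^4 - 55 * o + o^2 * (-88) + o^5.
The factored form is (1 + o)*(8 + o)*(9 + o)*(o - 1)*(o - 1).
3) (1 + o)*(8 + o)*(9 + o)*(o - 1)*(o - 1)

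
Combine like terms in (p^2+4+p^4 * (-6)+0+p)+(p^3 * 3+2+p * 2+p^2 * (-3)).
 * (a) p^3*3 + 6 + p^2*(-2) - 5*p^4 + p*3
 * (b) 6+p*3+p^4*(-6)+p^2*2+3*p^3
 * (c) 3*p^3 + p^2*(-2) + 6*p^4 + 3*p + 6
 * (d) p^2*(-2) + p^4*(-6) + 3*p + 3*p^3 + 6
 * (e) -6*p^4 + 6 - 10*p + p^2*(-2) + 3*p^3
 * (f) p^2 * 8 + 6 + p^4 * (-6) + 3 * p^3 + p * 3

Adding the polynomials and combining like terms:
(p^2 + 4 + p^4*(-6) + 0 + p) + (p^3*3 + 2 + p*2 + p^2*(-3))
= p^2*(-2) + p^4*(-6) + 3*p + 3*p^3 + 6
d) p^2*(-2) + p^4*(-6) + 3*p + 3*p^3 + 6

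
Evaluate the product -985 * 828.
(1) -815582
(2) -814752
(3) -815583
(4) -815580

-985 * 828 = -815580
4) -815580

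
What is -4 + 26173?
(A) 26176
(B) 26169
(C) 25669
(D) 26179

-4 + 26173 = 26169
B) 26169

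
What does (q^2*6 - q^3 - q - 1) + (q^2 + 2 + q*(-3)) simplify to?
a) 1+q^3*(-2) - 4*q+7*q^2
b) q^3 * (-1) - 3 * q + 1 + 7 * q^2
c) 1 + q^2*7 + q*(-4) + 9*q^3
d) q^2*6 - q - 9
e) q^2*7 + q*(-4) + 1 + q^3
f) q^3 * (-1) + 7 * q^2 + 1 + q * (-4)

Adding the polynomials and combining like terms:
(q^2*6 - q^3 - q - 1) + (q^2 + 2 + q*(-3))
= q^3 * (-1) + 7 * q^2 + 1 + q * (-4)
f) q^3 * (-1) + 7 * q^2 + 1 + q * (-4)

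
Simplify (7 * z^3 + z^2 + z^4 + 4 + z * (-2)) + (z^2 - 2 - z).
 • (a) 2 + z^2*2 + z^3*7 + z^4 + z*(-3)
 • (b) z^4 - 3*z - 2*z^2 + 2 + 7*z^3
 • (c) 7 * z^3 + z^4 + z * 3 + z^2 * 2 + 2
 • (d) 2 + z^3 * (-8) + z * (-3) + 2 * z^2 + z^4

Adding the polynomials and combining like terms:
(7*z^3 + z^2 + z^4 + 4 + z*(-2)) + (z^2 - 2 - z)
= 2 + z^2*2 + z^3*7 + z^4 + z*(-3)
a) 2 + z^2*2 + z^3*7 + z^4 + z*(-3)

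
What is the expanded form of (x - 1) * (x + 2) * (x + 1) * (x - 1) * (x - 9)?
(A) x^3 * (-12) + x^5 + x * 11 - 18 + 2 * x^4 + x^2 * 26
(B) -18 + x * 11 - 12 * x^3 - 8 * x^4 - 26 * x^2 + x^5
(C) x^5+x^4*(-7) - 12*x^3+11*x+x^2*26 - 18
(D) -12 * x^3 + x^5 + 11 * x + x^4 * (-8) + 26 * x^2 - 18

Expanding (x - 1) * (x + 2) * (x + 1) * (x - 1) * (x - 9):
= -12 * x^3 + x^5 + 11 * x + x^4 * (-8) + 26 * x^2 - 18
D) -12 * x^3 + x^5 + 11 * x + x^4 * (-8) + 26 * x^2 - 18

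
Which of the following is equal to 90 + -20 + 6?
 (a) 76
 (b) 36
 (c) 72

First: 90 + -20 = 70
Then: 70 + 6 = 76
a) 76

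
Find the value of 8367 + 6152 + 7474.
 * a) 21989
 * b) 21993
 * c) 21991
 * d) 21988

First: 8367 + 6152 = 14519
Then: 14519 + 7474 = 21993
b) 21993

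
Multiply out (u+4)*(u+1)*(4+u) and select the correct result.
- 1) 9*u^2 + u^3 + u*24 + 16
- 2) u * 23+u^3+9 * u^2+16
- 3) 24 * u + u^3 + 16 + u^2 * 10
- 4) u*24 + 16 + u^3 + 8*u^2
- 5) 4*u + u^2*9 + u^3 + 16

Expanding (u+4)*(u+1)*(4+u):
= 9*u^2 + u^3 + u*24 + 16
1) 9*u^2 + u^3 + u*24 + 16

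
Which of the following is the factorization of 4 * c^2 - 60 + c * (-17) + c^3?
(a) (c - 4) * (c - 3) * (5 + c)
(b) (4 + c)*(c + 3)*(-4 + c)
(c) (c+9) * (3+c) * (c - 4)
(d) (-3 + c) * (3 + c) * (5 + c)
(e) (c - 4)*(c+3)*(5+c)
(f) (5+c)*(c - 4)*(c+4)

We need to factor 4 * c^2 - 60 + c * (-17) + c^3.
The factored form is (c - 4)*(c+3)*(5+c).
e) (c - 4)*(c+3)*(5+c)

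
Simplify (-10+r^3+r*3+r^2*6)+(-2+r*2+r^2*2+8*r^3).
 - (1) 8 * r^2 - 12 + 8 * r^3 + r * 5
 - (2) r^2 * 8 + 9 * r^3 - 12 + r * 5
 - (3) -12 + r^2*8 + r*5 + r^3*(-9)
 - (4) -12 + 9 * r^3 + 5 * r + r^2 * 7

Adding the polynomials and combining like terms:
(-10 + r^3 + r*3 + r^2*6) + (-2 + r*2 + r^2*2 + 8*r^3)
= r^2 * 8 + 9 * r^3 - 12 + r * 5
2) r^2 * 8 + 9 * r^3 - 12 + r * 5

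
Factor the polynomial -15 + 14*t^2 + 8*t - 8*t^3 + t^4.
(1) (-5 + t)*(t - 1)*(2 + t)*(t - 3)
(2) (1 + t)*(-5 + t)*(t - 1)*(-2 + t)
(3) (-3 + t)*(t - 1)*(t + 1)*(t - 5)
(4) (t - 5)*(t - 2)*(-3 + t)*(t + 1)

We need to factor -15 + 14*t^2 + 8*t - 8*t^3 + t^4.
The factored form is (-3 + t)*(t - 1)*(t + 1)*(t - 5).
3) (-3 + t)*(t - 1)*(t + 1)*(t - 5)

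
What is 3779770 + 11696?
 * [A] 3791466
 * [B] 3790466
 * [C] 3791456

3779770 + 11696 = 3791466
A) 3791466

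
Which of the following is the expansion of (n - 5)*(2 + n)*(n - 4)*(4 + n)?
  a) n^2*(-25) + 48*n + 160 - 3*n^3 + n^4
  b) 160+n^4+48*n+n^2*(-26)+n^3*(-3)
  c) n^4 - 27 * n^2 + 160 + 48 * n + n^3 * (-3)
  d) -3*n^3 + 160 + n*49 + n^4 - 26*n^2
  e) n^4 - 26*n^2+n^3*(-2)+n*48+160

Expanding (n - 5)*(2 + n)*(n - 4)*(4 + n):
= 160+n^4+48*n+n^2*(-26)+n^3*(-3)
b) 160+n^4+48*n+n^2*(-26)+n^3*(-3)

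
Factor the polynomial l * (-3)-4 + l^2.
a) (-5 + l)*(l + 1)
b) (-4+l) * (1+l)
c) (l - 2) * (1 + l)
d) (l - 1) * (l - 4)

We need to factor l * (-3)-4 + l^2.
The factored form is (-4+l) * (1+l).
b) (-4+l) * (1+l)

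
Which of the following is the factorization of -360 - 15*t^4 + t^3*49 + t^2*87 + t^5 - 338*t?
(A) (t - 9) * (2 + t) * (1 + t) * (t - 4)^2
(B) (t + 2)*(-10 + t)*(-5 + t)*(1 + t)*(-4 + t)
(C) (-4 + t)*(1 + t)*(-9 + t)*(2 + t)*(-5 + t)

We need to factor -360 - 15*t^4 + t^3*49 + t^2*87 + t^5 - 338*t.
The factored form is (-4 + t)*(1 + t)*(-9 + t)*(2 + t)*(-5 + t).
C) (-4 + t)*(1 + t)*(-9 + t)*(2 + t)*(-5 + t)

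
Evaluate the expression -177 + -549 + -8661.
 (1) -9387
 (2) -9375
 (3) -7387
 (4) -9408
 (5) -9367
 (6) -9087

First: -177 + -549 = -726
Then: -726 + -8661 = -9387
1) -9387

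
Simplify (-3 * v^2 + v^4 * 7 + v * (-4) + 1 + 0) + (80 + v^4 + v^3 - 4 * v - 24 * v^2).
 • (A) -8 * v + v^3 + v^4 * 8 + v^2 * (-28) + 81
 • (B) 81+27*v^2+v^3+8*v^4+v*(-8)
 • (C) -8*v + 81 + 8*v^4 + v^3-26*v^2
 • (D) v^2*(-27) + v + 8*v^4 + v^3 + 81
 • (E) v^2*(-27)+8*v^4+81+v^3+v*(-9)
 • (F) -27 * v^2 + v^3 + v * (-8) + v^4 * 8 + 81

Adding the polynomials and combining like terms:
(-3*v^2 + v^4*7 + v*(-4) + 1 + 0) + (80 + v^4 + v^3 - 4*v - 24*v^2)
= -27 * v^2 + v^3 + v * (-8) + v^4 * 8 + 81
F) -27 * v^2 + v^3 + v * (-8) + v^4 * 8 + 81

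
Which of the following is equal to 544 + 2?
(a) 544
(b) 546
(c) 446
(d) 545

544 + 2 = 546
b) 546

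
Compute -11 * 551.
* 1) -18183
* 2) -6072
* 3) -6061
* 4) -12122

-11 * 551 = -6061
3) -6061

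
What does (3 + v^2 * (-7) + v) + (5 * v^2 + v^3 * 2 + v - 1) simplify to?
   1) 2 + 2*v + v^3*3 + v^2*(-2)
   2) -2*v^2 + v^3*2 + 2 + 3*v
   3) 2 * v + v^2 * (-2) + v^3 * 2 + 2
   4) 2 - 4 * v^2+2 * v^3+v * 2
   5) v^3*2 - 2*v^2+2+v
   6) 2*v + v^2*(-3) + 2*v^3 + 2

Adding the polynomials and combining like terms:
(3 + v^2*(-7) + v) + (5*v^2 + v^3*2 + v - 1)
= 2 * v + v^2 * (-2) + v^3 * 2 + 2
3) 2 * v + v^2 * (-2) + v^3 * 2 + 2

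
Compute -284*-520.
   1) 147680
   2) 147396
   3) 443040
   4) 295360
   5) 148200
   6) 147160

-284 * -520 = 147680
1) 147680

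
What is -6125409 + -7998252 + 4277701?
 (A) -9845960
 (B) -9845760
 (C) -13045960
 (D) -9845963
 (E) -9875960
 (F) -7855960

First: -6125409 + -7998252 = -14123661
Then: -14123661 + 4277701 = -9845960
A) -9845960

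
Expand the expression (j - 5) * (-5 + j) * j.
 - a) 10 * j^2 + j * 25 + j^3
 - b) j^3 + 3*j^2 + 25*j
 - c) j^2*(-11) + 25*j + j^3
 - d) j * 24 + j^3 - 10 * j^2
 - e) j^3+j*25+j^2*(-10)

Expanding (j - 5) * (-5 + j) * j:
= j^3+j*25+j^2*(-10)
e) j^3+j*25+j^2*(-10)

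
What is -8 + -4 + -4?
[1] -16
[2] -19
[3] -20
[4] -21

First: -8 + -4 = -12
Then: -12 + -4 = -16
1) -16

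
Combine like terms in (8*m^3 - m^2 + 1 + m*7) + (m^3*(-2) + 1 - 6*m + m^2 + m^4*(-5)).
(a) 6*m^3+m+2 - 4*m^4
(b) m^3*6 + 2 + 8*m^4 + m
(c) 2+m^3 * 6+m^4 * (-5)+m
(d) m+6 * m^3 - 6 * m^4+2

Adding the polynomials and combining like terms:
(8*m^3 - m^2 + 1 + m*7) + (m^3*(-2) + 1 - 6*m + m^2 + m^4*(-5))
= 2+m^3 * 6+m^4 * (-5)+m
c) 2+m^3 * 6+m^4 * (-5)+m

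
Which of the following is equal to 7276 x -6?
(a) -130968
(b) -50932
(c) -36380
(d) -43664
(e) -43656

7276 * -6 = -43656
e) -43656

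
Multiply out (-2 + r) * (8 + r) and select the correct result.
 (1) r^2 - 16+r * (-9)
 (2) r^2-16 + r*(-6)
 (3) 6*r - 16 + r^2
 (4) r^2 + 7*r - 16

Expanding (-2 + r) * (8 + r):
= 6*r - 16 + r^2
3) 6*r - 16 + r^2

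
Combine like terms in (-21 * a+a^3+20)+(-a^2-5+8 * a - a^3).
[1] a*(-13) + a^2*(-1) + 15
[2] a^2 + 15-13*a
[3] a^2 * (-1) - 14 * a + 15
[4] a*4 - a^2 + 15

Adding the polynomials and combining like terms:
(-21*a + a^3 + 20) + (-a^2 - 5 + 8*a - a^3)
= a*(-13) + a^2*(-1) + 15
1) a*(-13) + a^2*(-1) + 15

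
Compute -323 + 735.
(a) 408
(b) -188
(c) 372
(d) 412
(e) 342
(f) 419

-323 + 735 = 412
d) 412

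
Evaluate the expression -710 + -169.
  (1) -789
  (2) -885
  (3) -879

-710 + -169 = -879
3) -879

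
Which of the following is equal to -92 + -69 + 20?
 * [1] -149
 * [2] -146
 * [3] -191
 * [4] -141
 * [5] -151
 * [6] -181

First: -92 + -69 = -161
Then: -161 + 20 = -141
4) -141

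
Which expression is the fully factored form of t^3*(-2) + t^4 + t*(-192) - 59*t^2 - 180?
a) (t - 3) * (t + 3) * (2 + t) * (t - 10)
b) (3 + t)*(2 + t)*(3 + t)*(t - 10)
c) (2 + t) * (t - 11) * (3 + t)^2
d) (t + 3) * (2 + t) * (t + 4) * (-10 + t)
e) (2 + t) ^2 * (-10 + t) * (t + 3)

We need to factor t^3*(-2) + t^4 + t*(-192) - 59*t^2 - 180.
The factored form is (3 + t)*(2 + t)*(3 + t)*(t - 10).
b) (3 + t)*(2 + t)*(3 + t)*(t - 10)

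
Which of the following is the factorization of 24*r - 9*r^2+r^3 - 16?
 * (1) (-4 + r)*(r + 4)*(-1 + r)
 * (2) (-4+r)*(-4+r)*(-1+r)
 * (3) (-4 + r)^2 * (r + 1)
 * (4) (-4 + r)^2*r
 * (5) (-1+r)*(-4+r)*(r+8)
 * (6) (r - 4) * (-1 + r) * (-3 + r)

We need to factor 24*r - 9*r^2+r^3 - 16.
The factored form is (-4+r)*(-4+r)*(-1+r).
2) (-4+r)*(-4+r)*(-1+r)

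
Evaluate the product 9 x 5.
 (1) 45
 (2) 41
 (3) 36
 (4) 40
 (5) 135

9 * 5 = 45
1) 45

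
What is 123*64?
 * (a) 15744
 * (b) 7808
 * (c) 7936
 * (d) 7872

123 * 64 = 7872
d) 7872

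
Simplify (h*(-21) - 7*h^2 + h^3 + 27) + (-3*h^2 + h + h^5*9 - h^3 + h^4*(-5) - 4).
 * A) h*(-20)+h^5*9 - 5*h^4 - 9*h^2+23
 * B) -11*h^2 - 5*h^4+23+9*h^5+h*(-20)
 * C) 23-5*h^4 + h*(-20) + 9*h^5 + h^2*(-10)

Adding the polynomials and combining like terms:
(h*(-21) - 7*h^2 + h^3 + 27) + (-3*h^2 + h + h^5*9 - h^3 + h^4*(-5) - 4)
= 23-5*h^4 + h*(-20) + 9*h^5 + h^2*(-10)
C) 23-5*h^4 + h*(-20) + 9*h^5 + h^2*(-10)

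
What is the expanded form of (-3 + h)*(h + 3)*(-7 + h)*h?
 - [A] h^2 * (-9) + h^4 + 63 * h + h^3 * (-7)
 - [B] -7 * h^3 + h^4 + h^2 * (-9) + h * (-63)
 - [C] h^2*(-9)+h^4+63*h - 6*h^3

Expanding (-3 + h)*(h + 3)*(-7 + h)*h:
= h^2 * (-9) + h^4 + 63 * h + h^3 * (-7)
A) h^2 * (-9) + h^4 + 63 * h + h^3 * (-7)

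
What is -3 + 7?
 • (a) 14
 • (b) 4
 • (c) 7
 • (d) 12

-3 + 7 = 4
b) 4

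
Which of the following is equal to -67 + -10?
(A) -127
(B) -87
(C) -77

-67 + -10 = -77
C) -77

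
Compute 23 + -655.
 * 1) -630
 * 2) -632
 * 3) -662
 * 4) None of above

23 + -655 = -632
2) -632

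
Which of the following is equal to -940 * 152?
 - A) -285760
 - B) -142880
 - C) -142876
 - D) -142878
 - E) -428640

-940 * 152 = -142880
B) -142880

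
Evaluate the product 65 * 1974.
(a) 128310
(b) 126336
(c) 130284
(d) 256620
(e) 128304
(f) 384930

65 * 1974 = 128310
a) 128310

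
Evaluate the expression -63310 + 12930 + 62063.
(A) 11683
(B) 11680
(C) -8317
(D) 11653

First: -63310 + 12930 = -50380
Then: -50380 + 62063 = 11683
A) 11683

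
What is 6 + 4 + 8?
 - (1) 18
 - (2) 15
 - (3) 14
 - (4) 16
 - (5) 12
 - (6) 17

First: 6 + 4 = 10
Then: 10 + 8 = 18
1) 18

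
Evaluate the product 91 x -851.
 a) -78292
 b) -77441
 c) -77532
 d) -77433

91 * -851 = -77441
b) -77441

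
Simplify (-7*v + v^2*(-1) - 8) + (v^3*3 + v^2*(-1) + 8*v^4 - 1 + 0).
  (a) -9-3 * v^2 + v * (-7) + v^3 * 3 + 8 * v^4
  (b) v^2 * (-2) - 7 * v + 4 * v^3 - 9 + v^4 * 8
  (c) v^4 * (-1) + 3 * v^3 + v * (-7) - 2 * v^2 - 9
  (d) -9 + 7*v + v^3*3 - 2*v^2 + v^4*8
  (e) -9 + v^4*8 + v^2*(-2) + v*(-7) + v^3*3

Adding the polynomials and combining like terms:
(-7*v + v^2*(-1) - 8) + (v^3*3 + v^2*(-1) + 8*v^4 - 1 + 0)
= -9 + v^4*8 + v^2*(-2) + v*(-7) + v^3*3
e) -9 + v^4*8 + v^2*(-2) + v*(-7) + v^3*3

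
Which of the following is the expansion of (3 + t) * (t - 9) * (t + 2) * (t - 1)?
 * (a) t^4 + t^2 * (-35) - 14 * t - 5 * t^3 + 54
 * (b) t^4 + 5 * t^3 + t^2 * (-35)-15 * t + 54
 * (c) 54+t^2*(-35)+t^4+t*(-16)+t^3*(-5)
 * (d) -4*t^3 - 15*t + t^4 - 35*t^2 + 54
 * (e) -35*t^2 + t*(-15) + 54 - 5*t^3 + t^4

Expanding (3 + t) * (t - 9) * (t + 2) * (t - 1):
= -35*t^2 + t*(-15) + 54 - 5*t^3 + t^4
e) -35*t^2 + t*(-15) + 54 - 5*t^3 + t^4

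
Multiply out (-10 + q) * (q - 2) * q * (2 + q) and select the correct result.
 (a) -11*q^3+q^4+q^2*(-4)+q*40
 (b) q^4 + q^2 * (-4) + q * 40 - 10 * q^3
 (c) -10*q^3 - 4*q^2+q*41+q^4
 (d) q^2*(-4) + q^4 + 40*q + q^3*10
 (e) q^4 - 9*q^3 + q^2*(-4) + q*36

Expanding (-10 + q) * (q - 2) * q * (2 + q):
= q^4 + q^2 * (-4) + q * 40 - 10 * q^3
b) q^4 + q^2 * (-4) + q * 40 - 10 * q^3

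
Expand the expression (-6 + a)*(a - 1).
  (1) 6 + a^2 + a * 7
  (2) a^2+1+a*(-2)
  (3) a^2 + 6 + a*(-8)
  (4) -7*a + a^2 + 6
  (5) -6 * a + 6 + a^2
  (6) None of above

Expanding (-6 + a)*(a - 1):
= -7*a + a^2 + 6
4) -7*a + a^2 + 6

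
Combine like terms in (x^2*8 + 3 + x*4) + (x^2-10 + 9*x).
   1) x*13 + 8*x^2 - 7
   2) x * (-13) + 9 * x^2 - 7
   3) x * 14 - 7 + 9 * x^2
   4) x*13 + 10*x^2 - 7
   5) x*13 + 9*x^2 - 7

Adding the polynomials and combining like terms:
(x^2*8 + 3 + x*4) + (x^2 - 10 + 9*x)
= x*13 + 9*x^2 - 7
5) x*13 + 9*x^2 - 7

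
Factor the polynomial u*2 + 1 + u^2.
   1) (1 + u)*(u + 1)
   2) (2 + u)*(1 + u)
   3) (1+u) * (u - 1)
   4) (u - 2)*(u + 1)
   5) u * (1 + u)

We need to factor u*2 + 1 + u^2.
The factored form is (1 + u)*(u + 1).
1) (1 + u)*(u + 1)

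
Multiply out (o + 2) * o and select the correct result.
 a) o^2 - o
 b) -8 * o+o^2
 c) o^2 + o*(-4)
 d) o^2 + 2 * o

Expanding (o + 2) * o:
= o^2 + 2 * o
d) o^2 + 2 * o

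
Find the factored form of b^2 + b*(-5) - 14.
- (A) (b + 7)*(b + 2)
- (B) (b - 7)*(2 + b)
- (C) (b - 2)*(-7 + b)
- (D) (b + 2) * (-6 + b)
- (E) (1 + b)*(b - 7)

We need to factor b^2 + b*(-5) - 14.
The factored form is (b - 7)*(2 + b).
B) (b - 7)*(2 + b)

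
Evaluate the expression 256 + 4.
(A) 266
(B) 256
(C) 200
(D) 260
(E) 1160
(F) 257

256 + 4 = 260
D) 260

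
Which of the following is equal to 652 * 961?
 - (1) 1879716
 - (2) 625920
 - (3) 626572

652 * 961 = 626572
3) 626572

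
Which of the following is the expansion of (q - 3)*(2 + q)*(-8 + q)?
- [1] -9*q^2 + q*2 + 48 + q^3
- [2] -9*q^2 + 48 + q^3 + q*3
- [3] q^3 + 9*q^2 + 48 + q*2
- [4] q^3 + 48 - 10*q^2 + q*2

Expanding (q - 3)*(2 + q)*(-8 + q):
= -9*q^2 + q*2 + 48 + q^3
1) -9*q^2 + q*2 + 48 + q^3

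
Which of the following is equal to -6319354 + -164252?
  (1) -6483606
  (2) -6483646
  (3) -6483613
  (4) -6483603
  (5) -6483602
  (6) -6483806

-6319354 + -164252 = -6483606
1) -6483606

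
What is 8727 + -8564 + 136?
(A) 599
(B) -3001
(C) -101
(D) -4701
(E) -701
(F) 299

First: 8727 + -8564 = 163
Then: 163 + 136 = 299
F) 299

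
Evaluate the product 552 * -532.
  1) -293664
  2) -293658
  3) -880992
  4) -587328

552 * -532 = -293664
1) -293664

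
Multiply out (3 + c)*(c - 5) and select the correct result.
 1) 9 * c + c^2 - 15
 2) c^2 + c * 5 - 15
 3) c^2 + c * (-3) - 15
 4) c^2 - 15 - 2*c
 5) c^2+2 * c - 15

Expanding (3 + c)*(c - 5):
= c^2 - 15 - 2*c
4) c^2 - 15 - 2*c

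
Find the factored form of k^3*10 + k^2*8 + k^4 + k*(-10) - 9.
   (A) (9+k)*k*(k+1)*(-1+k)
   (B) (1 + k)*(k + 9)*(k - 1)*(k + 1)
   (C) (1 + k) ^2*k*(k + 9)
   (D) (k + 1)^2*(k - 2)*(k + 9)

We need to factor k^3*10 + k^2*8 + k^4 + k*(-10) - 9.
The factored form is (1 + k)*(k + 9)*(k - 1)*(k + 1).
B) (1 + k)*(k + 9)*(k - 1)*(k + 1)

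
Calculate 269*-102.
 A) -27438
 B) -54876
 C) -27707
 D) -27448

269 * -102 = -27438
A) -27438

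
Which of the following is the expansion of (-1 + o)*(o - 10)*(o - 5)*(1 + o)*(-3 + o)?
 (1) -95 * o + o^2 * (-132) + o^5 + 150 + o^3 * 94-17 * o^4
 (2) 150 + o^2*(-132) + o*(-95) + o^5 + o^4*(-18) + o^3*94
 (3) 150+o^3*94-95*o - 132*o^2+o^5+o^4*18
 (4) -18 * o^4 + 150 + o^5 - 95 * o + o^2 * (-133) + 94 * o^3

Expanding (-1 + o)*(o - 10)*(o - 5)*(1 + o)*(-3 + o):
= 150 + o^2*(-132) + o*(-95) + o^5 + o^4*(-18) + o^3*94
2) 150 + o^2*(-132) + o*(-95) + o^5 + o^4*(-18) + o^3*94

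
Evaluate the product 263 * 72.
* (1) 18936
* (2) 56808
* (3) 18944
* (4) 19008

263 * 72 = 18936
1) 18936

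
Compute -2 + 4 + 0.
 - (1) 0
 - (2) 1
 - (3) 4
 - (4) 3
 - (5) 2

First: -2 + 4 = 2
Then: 2 + 0 = 2
5) 2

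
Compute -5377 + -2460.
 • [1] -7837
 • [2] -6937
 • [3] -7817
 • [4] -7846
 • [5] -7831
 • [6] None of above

-5377 + -2460 = -7837
1) -7837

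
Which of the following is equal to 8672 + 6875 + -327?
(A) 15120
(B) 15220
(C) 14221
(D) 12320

First: 8672 + 6875 = 15547
Then: 15547 + -327 = 15220
B) 15220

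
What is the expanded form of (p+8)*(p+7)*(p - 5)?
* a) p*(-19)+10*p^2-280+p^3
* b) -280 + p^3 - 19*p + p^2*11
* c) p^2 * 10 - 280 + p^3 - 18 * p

Expanding (p+8)*(p+7)*(p - 5):
= p*(-19)+10*p^2-280+p^3
a) p*(-19)+10*p^2-280+p^3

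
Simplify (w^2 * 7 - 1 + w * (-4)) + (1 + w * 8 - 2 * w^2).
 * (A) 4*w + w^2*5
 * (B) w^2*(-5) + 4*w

Adding the polynomials and combining like terms:
(w^2*7 - 1 + w*(-4)) + (1 + w*8 - 2*w^2)
= 4*w + w^2*5
A) 4*w + w^2*5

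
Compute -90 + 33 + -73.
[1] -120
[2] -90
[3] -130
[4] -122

First: -90 + 33 = -57
Then: -57 + -73 = -130
3) -130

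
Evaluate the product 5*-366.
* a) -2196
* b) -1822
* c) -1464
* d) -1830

5 * -366 = -1830
d) -1830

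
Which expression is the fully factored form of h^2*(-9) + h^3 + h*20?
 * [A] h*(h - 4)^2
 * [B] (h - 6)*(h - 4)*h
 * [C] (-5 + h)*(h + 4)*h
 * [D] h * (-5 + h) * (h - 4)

We need to factor h^2*(-9) + h^3 + h*20.
The factored form is h * (-5 + h) * (h - 4).
D) h * (-5 + h) * (h - 4)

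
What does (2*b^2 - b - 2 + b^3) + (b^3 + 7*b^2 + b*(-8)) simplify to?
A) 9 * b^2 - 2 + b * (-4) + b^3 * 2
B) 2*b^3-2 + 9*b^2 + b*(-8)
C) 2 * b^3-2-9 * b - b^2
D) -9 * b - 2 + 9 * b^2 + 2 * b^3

Adding the polynomials and combining like terms:
(2*b^2 - b - 2 + b^3) + (b^3 + 7*b^2 + b*(-8))
= -9 * b - 2 + 9 * b^2 + 2 * b^3
D) -9 * b - 2 + 9 * b^2 + 2 * b^3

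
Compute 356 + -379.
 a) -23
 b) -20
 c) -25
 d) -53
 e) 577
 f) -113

356 + -379 = -23
a) -23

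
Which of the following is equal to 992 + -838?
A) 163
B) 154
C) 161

992 + -838 = 154
B) 154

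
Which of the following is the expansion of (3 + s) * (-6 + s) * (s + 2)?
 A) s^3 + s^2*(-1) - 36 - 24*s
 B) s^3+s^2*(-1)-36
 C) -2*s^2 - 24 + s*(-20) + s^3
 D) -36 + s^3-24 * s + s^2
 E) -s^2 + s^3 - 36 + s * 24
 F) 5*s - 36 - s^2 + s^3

Expanding (3 + s) * (-6 + s) * (s + 2):
= s^3 + s^2*(-1) - 36 - 24*s
A) s^3 + s^2*(-1) - 36 - 24*s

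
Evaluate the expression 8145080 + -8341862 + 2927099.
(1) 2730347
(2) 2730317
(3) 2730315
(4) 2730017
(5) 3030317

First: 8145080 + -8341862 = -196782
Then: -196782 + 2927099 = 2730317
2) 2730317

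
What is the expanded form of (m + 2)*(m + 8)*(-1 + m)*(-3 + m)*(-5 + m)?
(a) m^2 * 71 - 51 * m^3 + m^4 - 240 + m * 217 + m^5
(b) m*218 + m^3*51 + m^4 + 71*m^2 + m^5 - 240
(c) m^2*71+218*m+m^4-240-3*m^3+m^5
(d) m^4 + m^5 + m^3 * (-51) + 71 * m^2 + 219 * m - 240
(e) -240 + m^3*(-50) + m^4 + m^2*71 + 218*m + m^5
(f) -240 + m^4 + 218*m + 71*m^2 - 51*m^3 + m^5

Expanding (m + 2)*(m + 8)*(-1 + m)*(-3 + m)*(-5 + m):
= -240 + m^4 + 218*m + 71*m^2 - 51*m^3 + m^5
f) -240 + m^4 + 218*m + 71*m^2 - 51*m^3 + m^5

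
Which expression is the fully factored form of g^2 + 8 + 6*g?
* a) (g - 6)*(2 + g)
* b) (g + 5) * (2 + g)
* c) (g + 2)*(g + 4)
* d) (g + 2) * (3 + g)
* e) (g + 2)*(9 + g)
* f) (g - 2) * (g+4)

We need to factor g^2 + 8 + 6*g.
The factored form is (g + 2)*(g + 4).
c) (g + 2)*(g + 4)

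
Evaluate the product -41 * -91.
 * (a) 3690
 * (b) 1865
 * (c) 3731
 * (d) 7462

-41 * -91 = 3731
c) 3731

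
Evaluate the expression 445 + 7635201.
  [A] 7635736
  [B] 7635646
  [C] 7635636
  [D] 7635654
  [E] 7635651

445 + 7635201 = 7635646
B) 7635646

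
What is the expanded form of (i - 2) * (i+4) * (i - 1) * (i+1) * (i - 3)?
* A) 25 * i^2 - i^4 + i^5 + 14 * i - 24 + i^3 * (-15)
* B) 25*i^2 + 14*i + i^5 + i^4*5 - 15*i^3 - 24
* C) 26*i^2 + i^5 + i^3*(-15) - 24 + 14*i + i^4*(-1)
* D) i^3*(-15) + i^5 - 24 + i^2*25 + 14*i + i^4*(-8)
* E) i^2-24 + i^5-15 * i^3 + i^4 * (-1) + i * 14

Expanding (i - 2) * (i+4) * (i - 1) * (i+1) * (i - 3):
= 25 * i^2 - i^4 + i^5 + 14 * i - 24 + i^3 * (-15)
A) 25 * i^2 - i^4 + i^5 + 14 * i - 24 + i^3 * (-15)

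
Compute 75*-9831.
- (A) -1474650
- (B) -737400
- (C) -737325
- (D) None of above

75 * -9831 = -737325
C) -737325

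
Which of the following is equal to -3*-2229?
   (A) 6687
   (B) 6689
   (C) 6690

-3 * -2229 = 6687
A) 6687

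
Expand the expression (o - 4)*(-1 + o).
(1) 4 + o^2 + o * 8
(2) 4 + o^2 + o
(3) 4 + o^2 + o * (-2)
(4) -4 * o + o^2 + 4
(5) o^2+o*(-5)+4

Expanding (o - 4)*(-1 + o):
= o^2+o*(-5)+4
5) o^2+o*(-5)+4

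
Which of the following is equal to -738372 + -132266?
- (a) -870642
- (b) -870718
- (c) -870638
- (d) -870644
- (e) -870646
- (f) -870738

-738372 + -132266 = -870638
c) -870638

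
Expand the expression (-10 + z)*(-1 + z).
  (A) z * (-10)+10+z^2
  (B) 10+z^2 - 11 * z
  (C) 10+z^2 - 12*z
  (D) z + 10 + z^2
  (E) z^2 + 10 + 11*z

Expanding (-10 + z)*(-1 + z):
= 10+z^2 - 11 * z
B) 10+z^2 - 11 * z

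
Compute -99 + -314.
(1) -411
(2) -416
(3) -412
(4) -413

-99 + -314 = -413
4) -413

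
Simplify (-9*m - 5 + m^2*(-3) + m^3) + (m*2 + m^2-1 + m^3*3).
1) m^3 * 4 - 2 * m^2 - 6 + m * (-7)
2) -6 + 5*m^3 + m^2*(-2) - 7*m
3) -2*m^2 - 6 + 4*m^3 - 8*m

Adding the polynomials and combining like terms:
(-9*m - 5 + m^2*(-3) + m^3) + (m*2 + m^2 - 1 + m^3*3)
= m^3 * 4 - 2 * m^2 - 6 + m * (-7)
1) m^3 * 4 - 2 * m^2 - 6 + m * (-7)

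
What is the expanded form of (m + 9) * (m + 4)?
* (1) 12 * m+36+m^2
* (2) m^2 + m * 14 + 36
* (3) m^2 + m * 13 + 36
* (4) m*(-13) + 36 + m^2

Expanding (m + 9) * (m + 4):
= m^2 + m * 13 + 36
3) m^2 + m * 13 + 36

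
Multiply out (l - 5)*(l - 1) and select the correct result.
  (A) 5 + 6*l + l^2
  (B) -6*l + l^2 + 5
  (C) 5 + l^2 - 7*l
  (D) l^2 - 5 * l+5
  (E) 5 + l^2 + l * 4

Expanding (l - 5)*(l - 1):
= -6*l + l^2 + 5
B) -6*l + l^2 + 5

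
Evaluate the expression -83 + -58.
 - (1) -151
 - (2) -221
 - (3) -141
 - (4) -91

-83 + -58 = -141
3) -141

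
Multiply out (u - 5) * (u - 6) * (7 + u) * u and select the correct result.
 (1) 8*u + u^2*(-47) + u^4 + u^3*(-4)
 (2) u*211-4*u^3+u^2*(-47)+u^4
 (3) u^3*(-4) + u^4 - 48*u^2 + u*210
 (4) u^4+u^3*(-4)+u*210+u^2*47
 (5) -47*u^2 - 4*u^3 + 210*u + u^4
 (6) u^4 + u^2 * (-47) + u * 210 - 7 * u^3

Expanding (u - 5) * (u - 6) * (7 + u) * u:
= -47*u^2 - 4*u^3 + 210*u + u^4
5) -47*u^2 - 4*u^3 + 210*u + u^4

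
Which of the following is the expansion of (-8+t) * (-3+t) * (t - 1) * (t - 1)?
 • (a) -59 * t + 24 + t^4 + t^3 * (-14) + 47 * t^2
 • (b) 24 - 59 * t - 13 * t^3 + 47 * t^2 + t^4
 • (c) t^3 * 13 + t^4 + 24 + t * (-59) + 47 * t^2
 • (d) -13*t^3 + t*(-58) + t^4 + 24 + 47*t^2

Expanding (-8+t) * (-3+t) * (t - 1) * (t - 1):
= 24 - 59 * t - 13 * t^3 + 47 * t^2 + t^4
b) 24 - 59 * t - 13 * t^3 + 47 * t^2 + t^4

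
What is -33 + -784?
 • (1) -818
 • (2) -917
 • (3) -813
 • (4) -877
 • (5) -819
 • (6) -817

-33 + -784 = -817
6) -817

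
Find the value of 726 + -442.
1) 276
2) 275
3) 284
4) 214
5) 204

726 + -442 = 284
3) 284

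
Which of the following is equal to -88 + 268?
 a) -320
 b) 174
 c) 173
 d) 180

-88 + 268 = 180
d) 180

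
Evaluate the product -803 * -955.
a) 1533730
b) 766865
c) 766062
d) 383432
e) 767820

-803 * -955 = 766865
b) 766865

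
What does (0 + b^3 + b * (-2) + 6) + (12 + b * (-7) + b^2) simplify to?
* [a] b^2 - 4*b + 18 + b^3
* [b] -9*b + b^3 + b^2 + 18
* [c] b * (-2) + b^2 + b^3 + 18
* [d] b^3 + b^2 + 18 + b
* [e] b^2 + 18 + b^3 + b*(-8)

Adding the polynomials and combining like terms:
(0 + b^3 + b*(-2) + 6) + (12 + b*(-7) + b^2)
= -9*b + b^3 + b^2 + 18
b) -9*b + b^3 + b^2 + 18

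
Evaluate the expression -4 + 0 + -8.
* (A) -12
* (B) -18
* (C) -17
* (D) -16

First: -4 + 0 = -4
Then: -4 + -8 = -12
A) -12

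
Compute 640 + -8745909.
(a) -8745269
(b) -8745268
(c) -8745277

640 + -8745909 = -8745269
a) -8745269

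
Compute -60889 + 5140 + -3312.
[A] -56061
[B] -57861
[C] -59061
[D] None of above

First: -60889 + 5140 = -55749
Then: -55749 + -3312 = -59061
C) -59061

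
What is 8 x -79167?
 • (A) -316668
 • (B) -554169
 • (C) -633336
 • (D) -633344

8 * -79167 = -633336
C) -633336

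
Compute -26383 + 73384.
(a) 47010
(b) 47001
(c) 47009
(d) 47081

-26383 + 73384 = 47001
b) 47001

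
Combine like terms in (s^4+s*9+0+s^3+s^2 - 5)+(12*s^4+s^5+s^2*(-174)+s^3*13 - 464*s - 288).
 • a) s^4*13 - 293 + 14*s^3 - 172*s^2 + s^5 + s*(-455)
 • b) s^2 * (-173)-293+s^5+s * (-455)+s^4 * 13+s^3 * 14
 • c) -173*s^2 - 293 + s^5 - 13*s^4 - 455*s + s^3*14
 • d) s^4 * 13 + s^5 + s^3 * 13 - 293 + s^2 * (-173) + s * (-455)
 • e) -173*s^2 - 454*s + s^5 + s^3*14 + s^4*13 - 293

Adding the polynomials and combining like terms:
(s^4 + s*9 + 0 + s^3 + s^2 - 5) + (12*s^4 + s^5 + s^2*(-174) + s^3*13 - 464*s - 288)
= s^2 * (-173)-293+s^5+s * (-455)+s^4 * 13+s^3 * 14
b) s^2 * (-173)-293+s^5+s * (-455)+s^4 * 13+s^3 * 14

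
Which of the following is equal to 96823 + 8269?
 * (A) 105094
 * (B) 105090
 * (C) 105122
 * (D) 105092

96823 + 8269 = 105092
D) 105092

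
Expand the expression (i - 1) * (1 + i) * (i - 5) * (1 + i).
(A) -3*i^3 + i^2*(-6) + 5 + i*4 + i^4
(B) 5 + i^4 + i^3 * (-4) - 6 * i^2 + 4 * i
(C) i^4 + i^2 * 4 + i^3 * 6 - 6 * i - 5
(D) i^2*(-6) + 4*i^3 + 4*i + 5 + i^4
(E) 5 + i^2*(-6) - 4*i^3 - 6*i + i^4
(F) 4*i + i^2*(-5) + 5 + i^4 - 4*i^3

Expanding (i - 1) * (1 + i) * (i - 5) * (1 + i):
= 5 + i^4 + i^3 * (-4) - 6 * i^2 + 4 * i
B) 5 + i^4 + i^3 * (-4) - 6 * i^2 + 4 * i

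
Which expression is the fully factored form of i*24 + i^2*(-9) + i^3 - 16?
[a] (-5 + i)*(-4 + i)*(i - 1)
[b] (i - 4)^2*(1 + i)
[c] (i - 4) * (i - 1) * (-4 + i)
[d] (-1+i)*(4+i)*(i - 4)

We need to factor i*24 + i^2*(-9) + i^3 - 16.
The factored form is (i - 4) * (i - 1) * (-4 + i).
c) (i - 4) * (i - 1) * (-4 + i)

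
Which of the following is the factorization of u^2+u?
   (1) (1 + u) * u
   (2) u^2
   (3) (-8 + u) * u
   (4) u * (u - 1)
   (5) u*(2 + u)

We need to factor u^2+u.
The factored form is (1 + u) * u.
1) (1 + u) * u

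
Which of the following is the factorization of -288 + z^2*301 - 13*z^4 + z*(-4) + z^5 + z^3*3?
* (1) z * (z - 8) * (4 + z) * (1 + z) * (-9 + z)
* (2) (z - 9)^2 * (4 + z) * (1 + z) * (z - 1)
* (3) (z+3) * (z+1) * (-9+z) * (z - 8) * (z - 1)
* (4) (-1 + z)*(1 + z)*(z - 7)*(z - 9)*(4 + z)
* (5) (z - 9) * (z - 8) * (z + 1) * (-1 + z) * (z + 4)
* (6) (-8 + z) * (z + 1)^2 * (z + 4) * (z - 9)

We need to factor -288 + z^2*301 - 13*z^4 + z*(-4) + z^5 + z^3*3.
The factored form is (z - 9) * (z - 8) * (z + 1) * (-1 + z) * (z + 4).
5) (z - 9) * (z - 8) * (z + 1) * (-1 + z) * (z + 4)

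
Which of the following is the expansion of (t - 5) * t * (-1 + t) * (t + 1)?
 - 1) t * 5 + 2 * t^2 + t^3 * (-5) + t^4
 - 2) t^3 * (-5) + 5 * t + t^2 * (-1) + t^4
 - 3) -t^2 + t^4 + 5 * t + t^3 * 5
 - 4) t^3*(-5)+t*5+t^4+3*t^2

Expanding (t - 5) * t * (-1 + t) * (t + 1):
= t^3 * (-5) + 5 * t + t^2 * (-1) + t^4
2) t^3 * (-5) + 5 * t + t^2 * (-1) + t^4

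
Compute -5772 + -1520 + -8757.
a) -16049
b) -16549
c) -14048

First: -5772 + -1520 = -7292
Then: -7292 + -8757 = -16049
a) -16049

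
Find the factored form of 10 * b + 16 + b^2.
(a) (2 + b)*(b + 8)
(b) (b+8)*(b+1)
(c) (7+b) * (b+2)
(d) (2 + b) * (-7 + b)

We need to factor 10 * b + 16 + b^2.
The factored form is (2 + b)*(b + 8).
a) (2 + b)*(b + 8)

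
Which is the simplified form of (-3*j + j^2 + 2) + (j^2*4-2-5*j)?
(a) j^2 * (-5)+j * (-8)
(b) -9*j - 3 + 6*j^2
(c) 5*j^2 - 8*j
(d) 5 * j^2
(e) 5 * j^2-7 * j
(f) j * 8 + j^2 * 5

Adding the polynomials and combining like terms:
(-3*j + j^2 + 2) + (j^2*4 - 2 - 5*j)
= 5*j^2 - 8*j
c) 5*j^2 - 8*j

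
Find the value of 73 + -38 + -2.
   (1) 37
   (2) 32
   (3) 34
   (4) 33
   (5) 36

First: 73 + -38 = 35
Then: 35 + -2 = 33
4) 33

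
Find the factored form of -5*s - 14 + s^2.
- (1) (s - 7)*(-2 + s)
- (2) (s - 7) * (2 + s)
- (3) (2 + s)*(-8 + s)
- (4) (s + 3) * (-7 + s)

We need to factor -5*s - 14 + s^2.
The factored form is (s - 7) * (2 + s).
2) (s - 7) * (2 + s)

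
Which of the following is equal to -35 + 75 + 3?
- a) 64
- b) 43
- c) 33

First: -35 + 75 = 40
Then: 40 + 3 = 43
b) 43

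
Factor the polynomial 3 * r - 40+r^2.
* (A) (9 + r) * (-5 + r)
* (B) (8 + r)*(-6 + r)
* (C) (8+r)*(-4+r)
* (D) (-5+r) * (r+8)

We need to factor 3 * r - 40+r^2.
The factored form is (-5+r) * (r+8).
D) (-5+r) * (r+8)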